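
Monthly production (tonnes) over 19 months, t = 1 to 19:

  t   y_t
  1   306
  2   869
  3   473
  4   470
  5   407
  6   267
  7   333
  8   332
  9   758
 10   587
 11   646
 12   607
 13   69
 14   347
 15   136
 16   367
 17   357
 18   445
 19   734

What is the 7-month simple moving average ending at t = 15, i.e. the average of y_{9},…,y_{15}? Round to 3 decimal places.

450.000

Sum of periods 9–15: 758 + 587 + 646 + 607 + 69 + 347 + 136 = 3150
Divide by 7: 3150 / 7 = 450.000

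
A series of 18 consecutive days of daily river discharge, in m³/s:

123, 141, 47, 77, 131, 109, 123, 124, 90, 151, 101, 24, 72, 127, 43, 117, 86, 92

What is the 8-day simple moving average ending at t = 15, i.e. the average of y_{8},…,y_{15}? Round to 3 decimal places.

Sum of periods 8–15: 124 + 90 + 151 + 101 + 24 + 72 + 127 + 43 = 732
Divide by 8: 732 / 8 = 91.500

91.500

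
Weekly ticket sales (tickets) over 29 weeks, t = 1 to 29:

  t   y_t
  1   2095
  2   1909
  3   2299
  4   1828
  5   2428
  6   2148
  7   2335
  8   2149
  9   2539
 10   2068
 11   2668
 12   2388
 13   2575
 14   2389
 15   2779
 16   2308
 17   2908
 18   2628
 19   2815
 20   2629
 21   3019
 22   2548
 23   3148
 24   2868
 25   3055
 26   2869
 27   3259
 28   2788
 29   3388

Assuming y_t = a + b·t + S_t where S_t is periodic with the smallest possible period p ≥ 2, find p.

6

First differences y_{t+1} − y_t: -186, 390, -471, 600, -280, 187, -186, 390, -471, 600, -280, 187, -186, 390, …
The difference pattern repeats every 6 terms and not for any smaller step, so p = 6.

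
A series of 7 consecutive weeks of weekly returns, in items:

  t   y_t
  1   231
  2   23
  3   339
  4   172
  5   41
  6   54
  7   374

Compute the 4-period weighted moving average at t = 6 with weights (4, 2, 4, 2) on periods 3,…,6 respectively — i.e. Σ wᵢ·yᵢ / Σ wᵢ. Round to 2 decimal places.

Weighted sum: 4·339 + 2·172 + 4·41 + 2·54 = 1356 + 344 + 164 + 108 = 1972
Weight total: 4 + 2 + 4 + 2 = 12
WMA = 1972 / 12 = 164.33

164.33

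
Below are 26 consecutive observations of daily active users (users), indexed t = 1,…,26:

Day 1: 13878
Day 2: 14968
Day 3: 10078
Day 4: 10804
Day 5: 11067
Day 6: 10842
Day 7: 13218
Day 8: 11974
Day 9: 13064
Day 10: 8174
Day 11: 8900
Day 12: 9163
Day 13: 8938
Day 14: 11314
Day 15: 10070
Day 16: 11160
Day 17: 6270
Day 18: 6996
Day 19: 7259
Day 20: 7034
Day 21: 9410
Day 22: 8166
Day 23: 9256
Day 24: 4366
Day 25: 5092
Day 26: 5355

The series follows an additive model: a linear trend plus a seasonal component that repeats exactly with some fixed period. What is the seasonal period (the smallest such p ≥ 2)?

7

First differences y_{t+1} − y_t: 1090, -4890, 726, 263, -225, 2376, -1244, 1090, -4890, 726, 263, -225, 2376, -1244, 1090, -4890, …
The difference pattern repeats every 7 terms and not for any smaller step, so p = 7.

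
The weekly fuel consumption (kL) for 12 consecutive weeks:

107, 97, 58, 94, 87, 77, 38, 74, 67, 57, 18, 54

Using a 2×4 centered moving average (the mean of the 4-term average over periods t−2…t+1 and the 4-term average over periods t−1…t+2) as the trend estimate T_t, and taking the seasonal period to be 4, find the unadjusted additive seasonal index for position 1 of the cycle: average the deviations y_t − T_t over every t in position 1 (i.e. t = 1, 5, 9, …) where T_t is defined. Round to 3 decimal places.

Season position 1 occurs at t = 5, 9 (where T_t is defined).
t=5: T_5 = 76.50000; y_5 − T_5 = 87 − 76.50000 = 10.50000
t=9: T_9 = 56.50000; y_9 − T_9 = 67 − 56.50000 = 10.50000
Mean deviation: (10.50000 + 10.50000) / 2 = 10.500

10.500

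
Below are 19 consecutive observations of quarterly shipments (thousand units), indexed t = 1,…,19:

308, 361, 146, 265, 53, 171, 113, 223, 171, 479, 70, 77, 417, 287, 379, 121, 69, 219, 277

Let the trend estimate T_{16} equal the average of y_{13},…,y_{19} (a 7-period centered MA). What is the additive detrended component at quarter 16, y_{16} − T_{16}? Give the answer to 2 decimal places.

-131.71

Trend T_16 = (417 + 287 + 379 + 121 + 69 + 219 + 277) / 7 = 1769/7 = 252.7143
Detrended value: 121 − 252.7143 = -131.71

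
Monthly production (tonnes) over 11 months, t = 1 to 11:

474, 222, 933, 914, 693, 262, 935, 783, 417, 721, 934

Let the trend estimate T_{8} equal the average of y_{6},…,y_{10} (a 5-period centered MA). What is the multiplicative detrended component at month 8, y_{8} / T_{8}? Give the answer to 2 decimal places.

Trend T_8 = (262 + 935 + 783 + 417 + 721) / 5 = 3118/5 = 623.6000
Ratio to trend: 783 / 623.6000 = 1.26

1.26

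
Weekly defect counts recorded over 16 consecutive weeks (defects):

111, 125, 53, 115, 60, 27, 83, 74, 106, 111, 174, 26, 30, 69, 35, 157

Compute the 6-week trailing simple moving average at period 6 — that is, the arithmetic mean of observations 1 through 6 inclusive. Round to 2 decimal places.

81.83

Sum of periods 1–6: 111 + 125 + 53 + 115 + 60 + 27 = 491
Divide by 6: 491 / 6 = 81.83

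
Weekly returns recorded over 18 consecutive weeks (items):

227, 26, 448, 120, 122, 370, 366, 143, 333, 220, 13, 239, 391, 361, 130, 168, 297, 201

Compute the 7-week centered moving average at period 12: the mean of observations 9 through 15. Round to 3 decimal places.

Sum of periods 9–15: 333 + 220 + 13 + 239 + 391 + 361 + 130 = 1687
Divide by 7: 1687 / 7 = 241.000

241.000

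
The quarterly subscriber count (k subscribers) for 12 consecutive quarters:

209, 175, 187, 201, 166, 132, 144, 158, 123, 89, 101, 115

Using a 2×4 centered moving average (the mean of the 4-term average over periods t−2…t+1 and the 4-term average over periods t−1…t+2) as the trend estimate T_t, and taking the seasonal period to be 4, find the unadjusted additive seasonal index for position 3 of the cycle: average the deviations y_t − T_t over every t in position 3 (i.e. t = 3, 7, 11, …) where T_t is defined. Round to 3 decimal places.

Season position 3 occurs at t = 3, 7 (where T_t is defined).
t=3: T_3 = 187.62500; y_3 − T_3 = 187 − 187.62500 = -0.62500
t=7: T_7 = 144.62500; y_7 − T_7 = 144 − 144.62500 = -0.62500
Mean deviation: (-0.62500 + -0.62500) / 2 = -0.625

-0.625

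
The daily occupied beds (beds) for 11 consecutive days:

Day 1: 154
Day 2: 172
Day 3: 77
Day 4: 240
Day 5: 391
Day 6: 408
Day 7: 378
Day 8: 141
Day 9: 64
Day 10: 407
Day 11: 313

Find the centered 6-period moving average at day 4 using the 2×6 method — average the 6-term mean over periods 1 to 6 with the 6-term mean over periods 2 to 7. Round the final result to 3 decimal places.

Sum over 1–6: 154 + 172 + 77 + 240 + 391 + 408 = 1442
Sum over 2–7: 172 + 77 + 240 + 391 + 408 + 378 = 1666
CMA at t=4 = (1442 + 1666) / (2·6) = 3108 / 12 = 259.000

259.000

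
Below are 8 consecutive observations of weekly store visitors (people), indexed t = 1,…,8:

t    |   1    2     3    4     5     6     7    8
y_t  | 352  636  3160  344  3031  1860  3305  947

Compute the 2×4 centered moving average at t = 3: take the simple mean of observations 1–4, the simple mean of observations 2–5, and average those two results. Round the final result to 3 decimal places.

Sum over 1–4: 352 + 636 + 3160 + 344 = 4492
Sum over 2–5: 636 + 3160 + 344 + 3031 = 7171
CMA at t=3 = (4492 + 7171) / (2·4) = 11663 / 8 = 1457.875

1457.875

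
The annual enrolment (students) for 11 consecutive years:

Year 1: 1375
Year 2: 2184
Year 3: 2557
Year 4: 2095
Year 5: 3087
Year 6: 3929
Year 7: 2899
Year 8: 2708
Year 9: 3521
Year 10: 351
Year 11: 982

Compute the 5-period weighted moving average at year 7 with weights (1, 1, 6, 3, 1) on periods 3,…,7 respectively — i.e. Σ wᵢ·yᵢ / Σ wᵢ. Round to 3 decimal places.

3155.000

Weighted sum: 1·2557 + 1·2095 + 6·3087 + 3·3929 + 1·2899 = 2557 + 2095 + 18522 + 11787 + 2899 = 37860
Weight total: 1 + 1 + 6 + 3 + 1 = 12
WMA = 37860 / 12 = 3155.000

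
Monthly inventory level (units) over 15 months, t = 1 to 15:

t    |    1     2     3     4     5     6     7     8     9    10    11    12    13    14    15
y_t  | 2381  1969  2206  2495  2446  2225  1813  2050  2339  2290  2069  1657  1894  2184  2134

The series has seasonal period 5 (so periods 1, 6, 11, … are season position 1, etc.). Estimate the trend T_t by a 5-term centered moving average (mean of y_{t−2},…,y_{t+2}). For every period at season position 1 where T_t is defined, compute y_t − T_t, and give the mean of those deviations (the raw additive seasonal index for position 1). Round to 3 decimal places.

19.200

Season position 1 occurs at t = 6, 11 (where T_t is defined).
t=6: T_6 = 2205.80000; y_6 − T_6 = 2225 − 2205.80000 = 19.20000
t=11: T_11 = 2049.80000; y_11 − T_11 = 2069 − 2049.80000 = 19.20000
Mean deviation: (19.20000 + 19.20000) / 2 = 19.200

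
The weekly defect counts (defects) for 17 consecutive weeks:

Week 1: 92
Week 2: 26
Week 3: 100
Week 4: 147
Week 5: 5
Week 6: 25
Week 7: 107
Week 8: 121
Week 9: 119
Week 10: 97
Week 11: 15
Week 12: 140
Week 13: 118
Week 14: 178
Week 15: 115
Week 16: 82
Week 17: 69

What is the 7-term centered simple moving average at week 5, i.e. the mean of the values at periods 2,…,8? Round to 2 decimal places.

75.86

Sum of periods 2–8: 26 + 100 + 147 + 5 + 25 + 107 + 121 = 531
Divide by 7: 531 / 7 = 75.86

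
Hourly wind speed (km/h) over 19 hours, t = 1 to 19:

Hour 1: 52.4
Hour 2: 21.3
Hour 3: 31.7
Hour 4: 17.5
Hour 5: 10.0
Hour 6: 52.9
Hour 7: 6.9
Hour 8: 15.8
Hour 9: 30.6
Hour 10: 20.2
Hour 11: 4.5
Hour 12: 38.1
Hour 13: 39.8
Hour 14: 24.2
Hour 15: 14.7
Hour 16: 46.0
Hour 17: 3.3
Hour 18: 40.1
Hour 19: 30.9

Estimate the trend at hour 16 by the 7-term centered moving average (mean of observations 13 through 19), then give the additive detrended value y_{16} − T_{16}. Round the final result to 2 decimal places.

Trend T_16 = (39.8 + 24.2 + 14.7 + 46.0 + 3.3 + 40.1 + 30.9) / 7 = 199.0/7 = 28.4286
Detrended value: 46.0 − 28.4286 = 17.57

17.57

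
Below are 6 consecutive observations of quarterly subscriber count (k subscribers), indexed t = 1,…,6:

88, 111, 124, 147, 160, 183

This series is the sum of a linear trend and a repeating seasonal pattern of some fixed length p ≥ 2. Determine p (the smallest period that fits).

2

First differences y_{t+1} − y_t: 23, 13, 23, 13, 23, …
The difference pattern repeats every 2 terms and not for any smaller step, so p = 2.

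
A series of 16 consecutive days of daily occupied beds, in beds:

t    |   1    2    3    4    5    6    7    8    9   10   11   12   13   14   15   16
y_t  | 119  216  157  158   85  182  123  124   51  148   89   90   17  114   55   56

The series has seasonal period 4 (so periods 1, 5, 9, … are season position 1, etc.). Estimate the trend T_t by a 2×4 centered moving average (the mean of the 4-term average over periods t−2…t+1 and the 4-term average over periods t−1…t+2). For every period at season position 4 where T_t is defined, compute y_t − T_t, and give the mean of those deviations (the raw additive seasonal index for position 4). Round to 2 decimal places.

Season position 4 occurs at t = 4, 8, 12 (where T_t is defined).
t=4: T_4 = 149.7500; y_4 − T_4 = 158 − 149.7500 = 8.2500
t=8: T_8 = 115.7500; y_8 − T_8 = 124 − 115.7500 = 8.2500
t=12: T_12 = 81.7500; y_12 − T_12 = 90 − 81.7500 = 8.2500
Mean deviation: (8.2500 + 8.2500 + 8.2500) / 3 = 8.25

8.25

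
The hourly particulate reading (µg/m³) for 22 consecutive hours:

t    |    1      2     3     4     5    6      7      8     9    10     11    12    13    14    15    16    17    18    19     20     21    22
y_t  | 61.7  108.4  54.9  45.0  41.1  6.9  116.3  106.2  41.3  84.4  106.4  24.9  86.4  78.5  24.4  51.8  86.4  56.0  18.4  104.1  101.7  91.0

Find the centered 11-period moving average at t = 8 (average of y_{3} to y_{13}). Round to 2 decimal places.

Sum of periods 3–13: 54.9 + 45.0 + 41.1 + 6.9 + 116.3 + 106.2 + 41.3 + 84.4 + 106.4 + 24.9 + 86.4 = 713.8
Divide by 11: 713.8 / 11 = 64.89

64.89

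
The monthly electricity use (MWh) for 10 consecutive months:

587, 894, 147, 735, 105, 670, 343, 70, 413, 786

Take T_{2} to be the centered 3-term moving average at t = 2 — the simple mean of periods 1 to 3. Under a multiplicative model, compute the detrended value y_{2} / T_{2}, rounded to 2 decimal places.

1.65

Trend T_2 = (587 + 894 + 147) / 3 = 1628/3 = 542.6667
Ratio to trend: 894 / 542.6667 = 1.65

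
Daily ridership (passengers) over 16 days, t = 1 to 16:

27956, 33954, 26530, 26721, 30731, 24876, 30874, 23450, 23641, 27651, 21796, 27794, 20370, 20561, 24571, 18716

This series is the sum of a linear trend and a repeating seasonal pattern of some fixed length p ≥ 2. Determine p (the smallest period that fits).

5

First differences y_{t+1} − y_t: 5998, -7424, 191, 4010, -5855, 5998, -7424, 191, 4010, -5855, 5998, -7424, …
The difference pattern repeats every 5 terms and not for any smaller step, so p = 5.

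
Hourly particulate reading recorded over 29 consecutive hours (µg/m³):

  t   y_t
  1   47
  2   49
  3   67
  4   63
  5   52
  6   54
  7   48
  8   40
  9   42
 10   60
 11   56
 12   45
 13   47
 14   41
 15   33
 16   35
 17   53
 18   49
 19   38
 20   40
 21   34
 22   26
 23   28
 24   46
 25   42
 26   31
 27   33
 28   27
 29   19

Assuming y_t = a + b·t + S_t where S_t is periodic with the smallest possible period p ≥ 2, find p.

First differences y_{t+1} − y_t: 2, 18, -4, -11, 2, -6, -8, 2, 18, -4, -11, 2, -6, -8, 2, 18, …
The difference pattern repeats every 7 terms and not for any smaller step, so p = 7.

7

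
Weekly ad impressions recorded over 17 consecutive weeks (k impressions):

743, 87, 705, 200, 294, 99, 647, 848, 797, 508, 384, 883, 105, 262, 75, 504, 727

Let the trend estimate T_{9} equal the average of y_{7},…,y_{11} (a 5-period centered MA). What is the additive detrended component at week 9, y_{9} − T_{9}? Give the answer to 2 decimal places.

160.20

Trend T_9 = (647 + 848 + 797 + 508 + 384) / 5 = 3184/5 = 636.8000
Detrended value: 797 − 636.8000 = 160.20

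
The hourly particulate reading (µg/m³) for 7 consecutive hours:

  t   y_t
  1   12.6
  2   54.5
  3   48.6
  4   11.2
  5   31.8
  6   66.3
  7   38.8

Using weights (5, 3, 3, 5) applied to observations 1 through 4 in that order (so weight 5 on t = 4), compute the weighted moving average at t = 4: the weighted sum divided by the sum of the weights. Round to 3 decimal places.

26.769

Weighted sum: 5·12.6 + 3·54.5 + 3·48.6 + 5·11.2 = 63.0 + 163.5 + 145.8 + 56.0 = 428.3
Weight total: 5 + 3 + 3 + 5 = 16
WMA = 428.3 / 16 = 26.769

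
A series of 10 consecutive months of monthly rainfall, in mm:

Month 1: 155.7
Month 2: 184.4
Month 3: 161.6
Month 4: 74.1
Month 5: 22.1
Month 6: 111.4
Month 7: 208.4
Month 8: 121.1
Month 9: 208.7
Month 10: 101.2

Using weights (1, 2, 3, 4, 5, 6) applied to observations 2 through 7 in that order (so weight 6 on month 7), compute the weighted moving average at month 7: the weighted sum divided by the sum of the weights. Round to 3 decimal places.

Weighted sum: 1·184.4 + 2·161.6 + 3·74.1 + 4·22.1 + 5·111.4 + 6·208.4 = 184.4 + 323.2 + 222.3 + 88.4 + 557.0 + 1250.4 = 2625.7
Weight total: 1 + 2 + 3 + 4 + 5 + 6 = 21
WMA = 2625.7 / 21 = 125.033

125.033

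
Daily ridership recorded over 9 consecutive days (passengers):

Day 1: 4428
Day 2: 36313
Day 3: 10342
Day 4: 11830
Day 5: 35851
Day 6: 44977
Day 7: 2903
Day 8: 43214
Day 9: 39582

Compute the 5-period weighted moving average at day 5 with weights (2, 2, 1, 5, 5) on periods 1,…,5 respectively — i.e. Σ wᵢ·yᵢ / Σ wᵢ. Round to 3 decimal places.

Weighted sum: 2·4428 + 2·36313 + 1·10342 + 5·11830 + 5·35851 = 8856 + 72626 + 10342 + 59150 + 179255 = 330229
Weight total: 2 + 2 + 1 + 5 + 5 = 15
WMA = 330229 / 15 = 22015.267

22015.267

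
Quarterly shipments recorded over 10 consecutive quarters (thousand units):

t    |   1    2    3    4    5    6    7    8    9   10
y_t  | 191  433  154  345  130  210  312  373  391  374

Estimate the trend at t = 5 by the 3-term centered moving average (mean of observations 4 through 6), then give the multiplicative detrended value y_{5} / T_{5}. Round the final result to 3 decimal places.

Trend T_5 = (345 + 130 + 210) / 3 = 685/3 = 228.33333
Ratio to trend: 130 / 228.33333 = 0.569

0.569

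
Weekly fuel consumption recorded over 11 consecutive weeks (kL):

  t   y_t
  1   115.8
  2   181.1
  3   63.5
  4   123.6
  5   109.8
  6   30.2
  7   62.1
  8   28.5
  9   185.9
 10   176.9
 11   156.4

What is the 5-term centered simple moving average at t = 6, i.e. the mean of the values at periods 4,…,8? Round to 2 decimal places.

70.84

Sum of periods 4–8: 123.6 + 109.8 + 30.2 + 62.1 + 28.5 = 354.2
Divide by 5: 354.2 / 5 = 70.84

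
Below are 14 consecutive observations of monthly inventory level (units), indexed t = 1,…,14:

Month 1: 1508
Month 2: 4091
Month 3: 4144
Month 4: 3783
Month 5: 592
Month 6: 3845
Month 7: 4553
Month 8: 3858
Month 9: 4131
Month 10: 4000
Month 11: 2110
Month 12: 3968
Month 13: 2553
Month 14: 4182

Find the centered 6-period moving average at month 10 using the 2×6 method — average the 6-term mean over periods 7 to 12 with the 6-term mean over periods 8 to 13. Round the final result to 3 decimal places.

3603.333

Sum over 7–12: 4553 + 3858 + 4131 + 4000 + 2110 + 3968 = 22620
Sum over 8–13: 3858 + 4131 + 4000 + 2110 + 3968 + 2553 = 20620
CMA at t=10 = (22620 + 20620) / (2·6) = 43240 / 12 = 3603.333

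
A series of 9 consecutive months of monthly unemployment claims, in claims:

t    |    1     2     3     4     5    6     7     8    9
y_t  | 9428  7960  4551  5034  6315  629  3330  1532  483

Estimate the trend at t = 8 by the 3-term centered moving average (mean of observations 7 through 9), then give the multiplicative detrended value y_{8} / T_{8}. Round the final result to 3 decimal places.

Trend T_8 = (3330 + 1532 + 483) / 3 = 5345/3 = 1781.66667
Ratio to trend: 1532 / 1781.66667 = 0.860

0.860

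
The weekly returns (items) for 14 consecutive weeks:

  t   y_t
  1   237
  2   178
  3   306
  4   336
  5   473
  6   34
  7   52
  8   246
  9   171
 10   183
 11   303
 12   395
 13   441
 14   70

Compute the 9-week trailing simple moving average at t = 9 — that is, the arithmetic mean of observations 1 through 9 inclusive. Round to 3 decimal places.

225.889

Sum of periods 1–9: 237 + 178 + 306 + 336 + 473 + 34 + 52 + 246 + 171 = 2033
Divide by 9: 2033 / 9 = 225.889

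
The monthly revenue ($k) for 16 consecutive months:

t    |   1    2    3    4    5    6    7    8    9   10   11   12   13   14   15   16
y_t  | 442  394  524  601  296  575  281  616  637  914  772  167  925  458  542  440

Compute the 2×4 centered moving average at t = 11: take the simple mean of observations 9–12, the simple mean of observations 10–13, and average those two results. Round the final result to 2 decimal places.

Sum over 9–12: 637 + 914 + 772 + 167 = 2490
Sum over 10–13: 914 + 772 + 167 + 925 = 2778
CMA at t=11 = (2490 + 2778) / (2·4) = 5268 / 8 = 658.50

658.50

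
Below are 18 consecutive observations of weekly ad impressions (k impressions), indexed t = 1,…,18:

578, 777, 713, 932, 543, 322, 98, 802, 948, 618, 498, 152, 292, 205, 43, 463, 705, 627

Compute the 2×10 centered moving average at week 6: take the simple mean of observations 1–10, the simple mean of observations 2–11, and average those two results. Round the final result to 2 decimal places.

629.10

Sum over 1–10: 578 + 777 + 713 + 932 + 543 + 322 + 98 + 802 + 948 + 618 = 6331
Sum over 2–11: 777 + 713 + 932 + 543 + 322 + 98 + 802 + 948 + 618 + 498 = 6251
CMA at t=6 = (6331 + 6251) / (2·10) = 12582 / 20 = 629.10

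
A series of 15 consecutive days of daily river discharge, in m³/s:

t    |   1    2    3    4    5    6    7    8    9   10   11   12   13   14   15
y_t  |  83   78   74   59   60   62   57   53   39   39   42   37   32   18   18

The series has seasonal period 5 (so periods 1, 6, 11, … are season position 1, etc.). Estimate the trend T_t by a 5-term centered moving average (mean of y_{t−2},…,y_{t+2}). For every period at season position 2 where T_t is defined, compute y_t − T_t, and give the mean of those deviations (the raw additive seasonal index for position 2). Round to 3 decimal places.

Season position 2 occurs at t = 7, 12 (where T_t is defined).
t=7: T_7 = 54.20000; y_7 − T_7 = 57 − 54.20000 = 2.80000
t=12: T_12 = 33.60000; y_12 − T_12 = 37 − 33.60000 = 3.40000
Mean deviation: (2.80000 + 3.40000) / 2 = 3.100

3.100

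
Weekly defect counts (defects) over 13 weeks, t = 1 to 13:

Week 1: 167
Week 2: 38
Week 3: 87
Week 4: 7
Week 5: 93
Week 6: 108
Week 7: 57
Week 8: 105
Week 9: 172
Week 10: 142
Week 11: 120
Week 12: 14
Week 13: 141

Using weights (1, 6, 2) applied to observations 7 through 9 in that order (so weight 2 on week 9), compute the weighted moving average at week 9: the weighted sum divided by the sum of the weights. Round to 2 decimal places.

114.56

Weighted sum: 1·57 + 6·105 + 2·172 = 57 + 630 + 344 = 1031
Weight total: 1 + 6 + 2 = 9
WMA = 1031 / 9 = 114.56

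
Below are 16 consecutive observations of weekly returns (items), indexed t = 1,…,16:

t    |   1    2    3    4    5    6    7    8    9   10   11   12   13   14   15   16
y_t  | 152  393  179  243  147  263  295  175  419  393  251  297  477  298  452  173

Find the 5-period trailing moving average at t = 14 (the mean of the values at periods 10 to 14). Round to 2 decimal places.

Sum of periods 10–14: 393 + 251 + 297 + 477 + 298 = 1716
Divide by 5: 1716 / 5 = 343.20

343.20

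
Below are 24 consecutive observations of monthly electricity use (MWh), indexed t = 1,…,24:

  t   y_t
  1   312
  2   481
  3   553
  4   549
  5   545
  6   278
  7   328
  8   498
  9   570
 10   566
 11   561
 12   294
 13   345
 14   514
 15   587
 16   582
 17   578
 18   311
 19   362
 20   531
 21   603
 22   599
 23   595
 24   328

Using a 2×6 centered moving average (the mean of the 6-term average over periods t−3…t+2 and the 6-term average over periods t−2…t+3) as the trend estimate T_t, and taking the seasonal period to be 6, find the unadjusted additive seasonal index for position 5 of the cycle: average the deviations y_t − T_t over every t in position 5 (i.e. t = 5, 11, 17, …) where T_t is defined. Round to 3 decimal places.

Season position 5 occurs at t = 5, 11, 17 (where T_t is defined).
t=5: T_5 = 457.08333; y_5 − T_5 = 545 − 457.08333 = 87.91667
t=11: T_11 = 473.66667; y_11 − T_11 = 561 − 473.66667 = 87.33333
t=17: T_17 = 490.41667; y_17 − T_17 = 578 − 490.41667 = 87.58333
Mean deviation: (87.91667 + 87.33333 + 87.58333) / 3 = 87.611

87.611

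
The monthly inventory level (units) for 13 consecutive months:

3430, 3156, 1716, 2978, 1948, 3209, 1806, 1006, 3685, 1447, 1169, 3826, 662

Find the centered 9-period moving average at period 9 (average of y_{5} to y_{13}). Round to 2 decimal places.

2084.22

Sum of periods 5–13: 1948 + 3209 + 1806 + 1006 + 3685 + 1447 + 1169 + 3826 + 662 = 18758
Divide by 9: 18758 / 9 = 2084.22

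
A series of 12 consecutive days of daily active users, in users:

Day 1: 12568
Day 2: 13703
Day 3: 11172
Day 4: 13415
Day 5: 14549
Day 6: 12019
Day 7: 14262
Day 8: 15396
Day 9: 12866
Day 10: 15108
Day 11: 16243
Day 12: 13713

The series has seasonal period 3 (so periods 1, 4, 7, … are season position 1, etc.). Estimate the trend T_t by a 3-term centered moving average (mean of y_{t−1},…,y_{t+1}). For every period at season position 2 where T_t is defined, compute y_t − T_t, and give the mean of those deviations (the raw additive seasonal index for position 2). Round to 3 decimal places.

Season position 2 occurs at t = 2, 5, 8, 11 (where T_t is defined).
t=2: T_2 = 12481.00000; y_2 − T_2 = 13703 − 12481.00000 = 1222.00000
t=5: T_5 = 13327.66667; y_5 − T_5 = 14549 − 13327.66667 = 1221.33333
t=8: T_8 = 14174.66667; y_8 − T_8 = 15396 − 14174.66667 = 1221.33333
t=11: T_11 = 15021.33333; y_11 − T_11 = 16243 − 15021.33333 = 1221.66667
Mean deviation: (1222.00000 + 1221.33333 + 1221.33333 + 1221.66667) / 4 = 1221.583

1221.583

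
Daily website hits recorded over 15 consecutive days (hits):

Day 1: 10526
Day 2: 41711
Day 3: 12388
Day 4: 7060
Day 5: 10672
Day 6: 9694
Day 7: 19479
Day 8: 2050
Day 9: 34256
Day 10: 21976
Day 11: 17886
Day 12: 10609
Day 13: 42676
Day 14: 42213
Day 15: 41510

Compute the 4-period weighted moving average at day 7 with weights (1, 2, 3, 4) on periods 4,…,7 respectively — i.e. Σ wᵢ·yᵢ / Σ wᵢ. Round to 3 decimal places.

Weighted sum: 1·7060 + 2·10672 + 3·9694 + 4·19479 = 7060 + 21344 + 29082 + 77916 = 135402
Weight total: 1 + 2 + 3 + 4 = 10
WMA = 135402 / 10 = 13540.200

13540.200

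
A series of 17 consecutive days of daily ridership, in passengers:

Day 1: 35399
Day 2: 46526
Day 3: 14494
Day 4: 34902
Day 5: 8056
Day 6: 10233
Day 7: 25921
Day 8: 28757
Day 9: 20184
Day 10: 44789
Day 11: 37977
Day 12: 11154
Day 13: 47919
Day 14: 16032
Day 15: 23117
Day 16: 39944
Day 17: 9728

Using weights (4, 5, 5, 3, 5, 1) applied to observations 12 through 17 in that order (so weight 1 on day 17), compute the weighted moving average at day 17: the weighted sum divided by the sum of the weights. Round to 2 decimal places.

27963.91

Weighted sum: 4·11154 + 5·47919 + 5·16032 + 3·23117 + 5·39944 + 1·9728 = 44616 + 239595 + 80160 + 69351 + 199720 + 9728 = 643170
Weight total: 4 + 5 + 5 + 3 + 5 + 1 = 23
WMA = 643170 / 23 = 27963.91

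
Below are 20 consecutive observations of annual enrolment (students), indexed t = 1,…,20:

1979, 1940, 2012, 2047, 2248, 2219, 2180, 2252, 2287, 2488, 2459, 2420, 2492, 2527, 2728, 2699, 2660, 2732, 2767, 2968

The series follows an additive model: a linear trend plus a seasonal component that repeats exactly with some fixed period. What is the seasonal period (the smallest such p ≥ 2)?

First differences y_{t+1} − y_t: -39, 72, 35, 201, -29, -39, 72, 35, 201, -29, -39, 72, …
The difference pattern repeats every 5 terms and not for any smaller step, so p = 5.

5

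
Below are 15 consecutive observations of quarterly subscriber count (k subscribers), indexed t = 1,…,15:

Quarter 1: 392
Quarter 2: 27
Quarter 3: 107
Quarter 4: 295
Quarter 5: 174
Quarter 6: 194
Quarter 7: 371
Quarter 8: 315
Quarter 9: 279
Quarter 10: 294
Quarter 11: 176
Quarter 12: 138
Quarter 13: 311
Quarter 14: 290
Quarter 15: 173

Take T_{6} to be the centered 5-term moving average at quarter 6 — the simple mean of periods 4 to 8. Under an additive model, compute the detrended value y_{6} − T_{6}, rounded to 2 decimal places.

Trend T_6 = (295 + 174 + 194 + 371 + 315) / 5 = 1349/5 = 269.8000
Detrended value: 194 − 269.8000 = -75.80

-75.80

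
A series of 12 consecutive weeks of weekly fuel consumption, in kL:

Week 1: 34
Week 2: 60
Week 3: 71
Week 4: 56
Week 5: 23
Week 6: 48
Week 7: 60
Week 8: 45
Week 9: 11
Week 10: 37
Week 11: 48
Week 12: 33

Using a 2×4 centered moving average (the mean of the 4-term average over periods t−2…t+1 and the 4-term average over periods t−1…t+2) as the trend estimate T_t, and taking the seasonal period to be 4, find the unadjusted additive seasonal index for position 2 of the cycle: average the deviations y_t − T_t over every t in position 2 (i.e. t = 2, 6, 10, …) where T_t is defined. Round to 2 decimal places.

2.94

Season position 2 occurs at t = 6, 10 (where T_t is defined).
t=6: T_6 = 45.3750; y_6 − T_6 = 48 − 45.3750 = 2.6250
t=10: T_10 = 33.7500; y_10 − T_10 = 37 − 33.7500 = 3.2500
Mean deviation: (2.6250 + 3.2500) / 2 = 2.94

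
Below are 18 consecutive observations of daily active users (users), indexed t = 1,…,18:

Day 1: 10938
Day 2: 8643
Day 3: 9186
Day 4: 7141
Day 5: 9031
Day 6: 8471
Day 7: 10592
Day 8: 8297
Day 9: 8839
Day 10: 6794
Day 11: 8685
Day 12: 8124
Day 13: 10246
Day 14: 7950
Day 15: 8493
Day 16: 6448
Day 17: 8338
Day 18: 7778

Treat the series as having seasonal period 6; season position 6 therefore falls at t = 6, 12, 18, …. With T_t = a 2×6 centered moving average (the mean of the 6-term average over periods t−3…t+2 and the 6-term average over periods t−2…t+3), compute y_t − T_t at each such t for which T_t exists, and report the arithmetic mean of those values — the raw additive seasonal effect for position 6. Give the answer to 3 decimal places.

Season position 6 occurs at t = 6, 12 (where T_t is defined).
t=6: T_6 = 8757.41667; y_6 − T_6 = 8471 − 8757.41667 = -286.41667
t=12: T_12 = 8410.83333; y_12 − T_12 = 8124 − 8410.83333 = -286.83333
Mean deviation: (-286.41667 + -286.83333) / 2 = -286.625

-286.625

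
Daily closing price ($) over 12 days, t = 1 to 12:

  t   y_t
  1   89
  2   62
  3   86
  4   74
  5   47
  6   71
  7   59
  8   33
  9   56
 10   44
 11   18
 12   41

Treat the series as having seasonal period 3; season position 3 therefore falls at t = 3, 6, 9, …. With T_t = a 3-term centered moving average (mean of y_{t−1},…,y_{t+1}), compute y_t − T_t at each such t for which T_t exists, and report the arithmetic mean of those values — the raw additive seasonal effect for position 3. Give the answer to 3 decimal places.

11.889

Season position 3 occurs at t = 3, 6, 9 (where T_t is defined).
t=3: T_3 = 74.00000; y_3 − T_3 = 86 − 74.00000 = 12.00000
t=6: T_6 = 59.00000; y_6 − T_6 = 71 − 59.00000 = 12.00000
t=9: T_9 = 44.33333; y_9 − T_9 = 56 − 44.33333 = 11.66667
Mean deviation: (12.00000 + 12.00000 + 11.66667) / 3 = 11.889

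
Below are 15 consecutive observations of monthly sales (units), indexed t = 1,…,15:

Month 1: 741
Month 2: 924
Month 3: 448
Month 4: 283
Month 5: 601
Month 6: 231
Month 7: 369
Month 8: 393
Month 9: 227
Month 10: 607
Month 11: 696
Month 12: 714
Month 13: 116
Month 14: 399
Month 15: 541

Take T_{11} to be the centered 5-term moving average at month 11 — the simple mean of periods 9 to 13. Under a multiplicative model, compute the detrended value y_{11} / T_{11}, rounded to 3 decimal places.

1.475

Trend T_11 = (227 + 607 + 696 + 714 + 116) / 5 = 2360/5 = 472.00000
Ratio to trend: 696 / 472.00000 = 1.475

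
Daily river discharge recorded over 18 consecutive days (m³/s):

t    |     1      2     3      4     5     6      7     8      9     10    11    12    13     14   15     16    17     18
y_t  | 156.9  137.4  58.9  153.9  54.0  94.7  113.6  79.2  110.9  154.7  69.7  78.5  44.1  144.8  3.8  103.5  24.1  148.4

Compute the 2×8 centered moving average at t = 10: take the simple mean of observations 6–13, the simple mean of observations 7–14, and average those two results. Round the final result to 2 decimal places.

96.31

Sum over 6–13: 94.7 + 113.6 + 79.2 + 110.9 + 154.7 + 69.7 + 78.5 + 44.1 = 745.4
Sum over 7–14: 113.6 + 79.2 + 110.9 + 154.7 + 69.7 + 78.5 + 44.1 + 144.8 = 795.5
CMA at t=10 = (745.4 + 795.5) / (2·8) = 1540.9 / 16 = 96.31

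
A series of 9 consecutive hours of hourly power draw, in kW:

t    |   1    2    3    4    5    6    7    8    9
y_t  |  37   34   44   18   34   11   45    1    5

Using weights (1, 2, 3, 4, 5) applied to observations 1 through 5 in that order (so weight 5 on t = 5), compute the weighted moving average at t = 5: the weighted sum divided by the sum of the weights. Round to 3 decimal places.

Weighted sum: 1·37 + 2·34 + 3·44 + 4·18 + 5·34 = 37 + 68 + 132 + 72 + 170 = 479
Weight total: 1 + 2 + 3 + 4 + 5 = 15
WMA = 479 / 15 = 31.933

31.933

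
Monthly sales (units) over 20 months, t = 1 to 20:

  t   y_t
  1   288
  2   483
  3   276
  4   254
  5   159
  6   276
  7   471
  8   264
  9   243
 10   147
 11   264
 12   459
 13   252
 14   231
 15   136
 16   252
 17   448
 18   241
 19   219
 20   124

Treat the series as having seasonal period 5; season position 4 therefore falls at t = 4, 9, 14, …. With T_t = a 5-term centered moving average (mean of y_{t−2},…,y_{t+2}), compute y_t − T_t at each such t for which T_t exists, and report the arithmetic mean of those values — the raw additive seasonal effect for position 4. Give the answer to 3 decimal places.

-35.133

Season position 4 occurs at t = 4, 9, 14 (where T_t is defined).
t=4: T_4 = 289.60000; y_4 − T_4 = 254 − 289.60000 = -35.60000
t=9: T_9 = 277.80000; y_9 − T_9 = 243 − 277.80000 = -34.80000
t=14: T_14 = 266.00000; y_14 − T_14 = 231 − 266.00000 = -35.00000
Mean deviation: (-35.60000 + -34.80000 + -35.00000) / 3 = -35.133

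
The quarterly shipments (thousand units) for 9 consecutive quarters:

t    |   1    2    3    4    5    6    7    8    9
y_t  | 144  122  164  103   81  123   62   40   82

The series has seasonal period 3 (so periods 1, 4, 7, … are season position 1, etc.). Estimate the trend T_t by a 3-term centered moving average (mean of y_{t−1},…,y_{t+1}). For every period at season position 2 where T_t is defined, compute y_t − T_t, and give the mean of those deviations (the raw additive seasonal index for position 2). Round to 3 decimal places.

-21.333

Season position 2 occurs at t = 2, 5, 8 (where T_t is defined).
t=2: T_2 = 143.33333; y_2 − T_2 = 122 − 143.33333 = -21.33333
t=5: T_5 = 102.33333; y_5 − T_5 = 81 − 102.33333 = -21.33333
t=8: T_8 = 61.33333; y_8 − T_8 = 40 − 61.33333 = -21.33333
Mean deviation: (-21.33333 + -21.33333 + -21.33333) / 3 = -21.333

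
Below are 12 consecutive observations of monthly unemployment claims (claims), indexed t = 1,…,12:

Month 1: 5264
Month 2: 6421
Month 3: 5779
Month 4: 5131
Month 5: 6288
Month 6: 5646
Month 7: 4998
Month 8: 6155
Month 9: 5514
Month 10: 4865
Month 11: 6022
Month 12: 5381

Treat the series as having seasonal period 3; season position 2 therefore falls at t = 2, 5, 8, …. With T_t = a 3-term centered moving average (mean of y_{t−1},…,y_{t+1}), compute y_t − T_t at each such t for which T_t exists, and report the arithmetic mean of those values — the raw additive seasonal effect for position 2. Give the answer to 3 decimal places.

599.500

Season position 2 occurs at t = 2, 5, 8, 11 (where T_t is defined).
t=2: T_2 = 5821.33333; y_2 − T_2 = 6421 − 5821.33333 = 599.66667
t=5: T_5 = 5688.33333; y_5 − T_5 = 6288 − 5688.33333 = 599.66667
t=8: T_8 = 5555.66667; y_8 − T_8 = 6155 − 5555.66667 = 599.33333
t=11: T_11 = 5422.66667; y_11 − T_11 = 6022 − 5422.66667 = 599.33333
Mean deviation: (599.66667 + 599.66667 + 599.33333 + 599.33333) / 4 = 599.500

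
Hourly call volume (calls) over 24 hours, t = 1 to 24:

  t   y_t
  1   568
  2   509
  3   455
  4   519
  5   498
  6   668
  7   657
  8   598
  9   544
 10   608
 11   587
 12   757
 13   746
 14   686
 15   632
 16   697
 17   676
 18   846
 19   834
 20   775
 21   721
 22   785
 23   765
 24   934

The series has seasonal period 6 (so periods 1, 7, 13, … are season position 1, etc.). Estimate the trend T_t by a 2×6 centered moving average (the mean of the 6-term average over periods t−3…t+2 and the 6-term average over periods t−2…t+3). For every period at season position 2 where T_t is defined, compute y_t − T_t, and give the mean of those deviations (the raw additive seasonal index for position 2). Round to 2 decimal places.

Season position 2 occurs at t = 8, 14, 20 (where T_t is defined).
t=8: T_8 = 602.9167; y_8 − T_8 = 598 − 602.9167 = -4.9167
t=14: T_14 = 691.5833; y_14 − T_14 = 686 − 691.5833 = -5.5833
t=20: T_20 = 780.2500; y_20 − T_20 = 775 − 780.2500 = -5.2500
Mean deviation: (-4.9167 + -5.5833 + -5.2500) / 3 = -5.25

-5.25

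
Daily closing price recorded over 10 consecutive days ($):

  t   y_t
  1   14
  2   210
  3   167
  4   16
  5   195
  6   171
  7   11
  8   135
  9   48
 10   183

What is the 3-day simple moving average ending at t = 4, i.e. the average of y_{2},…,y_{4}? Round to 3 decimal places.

Sum of periods 2–4: 210 + 167 + 16 = 393
Divide by 3: 393 / 3 = 131.000

131.000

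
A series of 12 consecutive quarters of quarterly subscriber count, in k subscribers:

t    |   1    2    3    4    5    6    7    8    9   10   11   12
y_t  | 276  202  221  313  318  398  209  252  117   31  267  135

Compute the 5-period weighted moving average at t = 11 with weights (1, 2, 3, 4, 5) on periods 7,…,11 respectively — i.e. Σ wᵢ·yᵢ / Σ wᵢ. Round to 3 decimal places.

168.200

Weighted sum: 1·209 + 2·252 + 3·117 + 4·31 + 5·267 = 209 + 504 + 351 + 124 + 1335 = 2523
Weight total: 1 + 2 + 3 + 4 + 5 = 15
WMA = 2523 / 15 = 168.200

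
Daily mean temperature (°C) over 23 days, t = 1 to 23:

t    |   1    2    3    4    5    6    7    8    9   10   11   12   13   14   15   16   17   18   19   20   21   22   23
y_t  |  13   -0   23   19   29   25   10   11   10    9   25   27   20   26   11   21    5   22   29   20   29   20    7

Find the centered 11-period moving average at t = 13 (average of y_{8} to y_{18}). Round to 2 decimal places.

17.00

Sum of periods 8–18: 11 + 10 + 9 + 25 + 27 + 20 + 26 + 11 + 21 + 5 + 22 = 187
Divide by 11: 187 / 11 = 17.00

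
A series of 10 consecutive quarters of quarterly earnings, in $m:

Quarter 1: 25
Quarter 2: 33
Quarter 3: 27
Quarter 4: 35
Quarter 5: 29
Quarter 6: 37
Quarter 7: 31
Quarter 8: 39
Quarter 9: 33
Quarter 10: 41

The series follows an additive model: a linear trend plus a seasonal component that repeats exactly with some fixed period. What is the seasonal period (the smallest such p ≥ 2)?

First differences y_{t+1} − y_t: 8, -6, 8, -6, 8, -6, …
The difference pattern repeats every 2 terms and not for any smaller step, so p = 2.

2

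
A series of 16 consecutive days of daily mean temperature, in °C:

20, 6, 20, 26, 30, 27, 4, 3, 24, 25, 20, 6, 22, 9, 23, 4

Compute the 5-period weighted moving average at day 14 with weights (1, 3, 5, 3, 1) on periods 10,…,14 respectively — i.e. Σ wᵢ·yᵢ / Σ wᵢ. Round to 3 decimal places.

14.615

Weighted sum: 1·25 + 3·20 + 5·6 + 3·22 + 1·9 = 25 + 60 + 30 + 66 + 9 = 190
Weight total: 1 + 3 + 5 + 3 + 1 = 13
WMA = 190 / 13 = 14.615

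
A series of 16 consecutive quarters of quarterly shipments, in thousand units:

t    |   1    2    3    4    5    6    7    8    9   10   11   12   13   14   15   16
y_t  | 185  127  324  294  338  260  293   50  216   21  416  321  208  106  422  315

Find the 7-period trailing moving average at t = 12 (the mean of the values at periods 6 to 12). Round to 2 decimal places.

225.29

Sum of periods 6–12: 260 + 293 + 50 + 216 + 21 + 416 + 321 = 1577
Divide by 7: 1577 / 7 = 225.29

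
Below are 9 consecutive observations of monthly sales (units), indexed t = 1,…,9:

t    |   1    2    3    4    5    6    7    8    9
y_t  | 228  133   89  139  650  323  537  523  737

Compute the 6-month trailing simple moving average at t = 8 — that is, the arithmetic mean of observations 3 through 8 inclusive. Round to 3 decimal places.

376.833

Sum of periods 3–8: 89 + 139 + 650 + 323 + 537 + 523 = 2261
Divide by 6: 2261 / 6 = 376.833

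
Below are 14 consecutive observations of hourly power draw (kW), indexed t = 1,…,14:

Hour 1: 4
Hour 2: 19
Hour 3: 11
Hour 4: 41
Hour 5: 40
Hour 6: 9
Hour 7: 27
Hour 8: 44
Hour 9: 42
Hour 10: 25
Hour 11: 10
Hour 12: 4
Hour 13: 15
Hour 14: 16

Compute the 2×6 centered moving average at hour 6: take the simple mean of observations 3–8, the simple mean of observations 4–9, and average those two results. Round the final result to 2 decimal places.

31.25

Sum over 3–8: 11 + 41 + 40 + 9 + 27 + 44 = 172
Sum over 4–9: 41 + 40 + 9 + 27 + 44 + 42 = 203
CMA at t=6 = (172 + 203) / (2·6) = 375 / 12 = 31.25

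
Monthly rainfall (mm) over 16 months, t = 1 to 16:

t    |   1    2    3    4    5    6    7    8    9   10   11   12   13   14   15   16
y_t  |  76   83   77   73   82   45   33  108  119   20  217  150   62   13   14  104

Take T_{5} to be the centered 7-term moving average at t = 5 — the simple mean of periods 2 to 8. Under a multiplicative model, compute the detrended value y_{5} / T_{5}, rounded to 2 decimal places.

Trend T_5 = (83 + 77 + 73 + 82 + 45 + 33 + 108) / 7 = 501/7 = 71.5714
Ratio to trend: 82 / 71.5714 = 1.15

1.15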